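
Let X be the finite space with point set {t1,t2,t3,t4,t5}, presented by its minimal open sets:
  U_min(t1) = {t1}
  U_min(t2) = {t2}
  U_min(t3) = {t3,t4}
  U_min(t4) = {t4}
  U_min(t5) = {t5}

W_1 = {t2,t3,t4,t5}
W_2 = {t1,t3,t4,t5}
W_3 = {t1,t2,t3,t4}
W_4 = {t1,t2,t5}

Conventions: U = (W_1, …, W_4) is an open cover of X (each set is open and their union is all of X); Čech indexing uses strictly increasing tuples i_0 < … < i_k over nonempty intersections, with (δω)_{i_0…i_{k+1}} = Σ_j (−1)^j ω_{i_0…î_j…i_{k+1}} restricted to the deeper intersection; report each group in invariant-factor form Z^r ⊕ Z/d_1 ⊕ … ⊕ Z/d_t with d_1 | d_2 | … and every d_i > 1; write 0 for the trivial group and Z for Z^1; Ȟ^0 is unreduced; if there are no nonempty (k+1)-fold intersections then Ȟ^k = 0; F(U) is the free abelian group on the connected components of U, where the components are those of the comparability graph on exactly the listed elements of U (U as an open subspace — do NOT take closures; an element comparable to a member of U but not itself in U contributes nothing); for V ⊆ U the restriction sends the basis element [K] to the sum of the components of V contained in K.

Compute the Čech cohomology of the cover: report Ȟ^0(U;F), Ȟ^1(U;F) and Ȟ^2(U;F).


Ȟ^0 = Z^4, Ȟ^1 = 0, Ȟ^2 = 0

intersection data:
  W12={t3,t4,t5} W13={t2,t3,t4} W14={t2,t5} W23={t1,t3,t4} W24={t1,t5} W34={t1,t2}
  W123={t3,t4} W124={t5} W134={t2} W234={t1}
components per intersection:
  W1: {t2} {t3,t4} {t5}
  W2: {t1} {t3,t4} {t5}
  W3: {t1} {t2} {t3,t4}
  W4: {t1} {t2} {t5}
  W12: {t3,t4} {t5}
  W13: {t2} {t3,t4}
  W14: {t2} {t5}
  W23: {t1} {t3,t4}
  W24: {t1} {t5}
  W34: {t1} {t2}
  W123: {t3,t4}
  W124: {t5}
  W134: {t2}
  W234: {t1}
C dims 12,12,4; δ0: rk 8, SNF 1^8; δ1: rk 4, SNF 1^4
Ȟ^0 = (12 − 8) − 0 = 4, so Ȟ^0 ≅ Z^4
Ȟ^1 = (12 − 4) − 8 = 0, so Ȟ^1 ≅ 0
Ȟ^2 = (4 − 0) − 4 = 0, so Ȟ^2 ≅ 0


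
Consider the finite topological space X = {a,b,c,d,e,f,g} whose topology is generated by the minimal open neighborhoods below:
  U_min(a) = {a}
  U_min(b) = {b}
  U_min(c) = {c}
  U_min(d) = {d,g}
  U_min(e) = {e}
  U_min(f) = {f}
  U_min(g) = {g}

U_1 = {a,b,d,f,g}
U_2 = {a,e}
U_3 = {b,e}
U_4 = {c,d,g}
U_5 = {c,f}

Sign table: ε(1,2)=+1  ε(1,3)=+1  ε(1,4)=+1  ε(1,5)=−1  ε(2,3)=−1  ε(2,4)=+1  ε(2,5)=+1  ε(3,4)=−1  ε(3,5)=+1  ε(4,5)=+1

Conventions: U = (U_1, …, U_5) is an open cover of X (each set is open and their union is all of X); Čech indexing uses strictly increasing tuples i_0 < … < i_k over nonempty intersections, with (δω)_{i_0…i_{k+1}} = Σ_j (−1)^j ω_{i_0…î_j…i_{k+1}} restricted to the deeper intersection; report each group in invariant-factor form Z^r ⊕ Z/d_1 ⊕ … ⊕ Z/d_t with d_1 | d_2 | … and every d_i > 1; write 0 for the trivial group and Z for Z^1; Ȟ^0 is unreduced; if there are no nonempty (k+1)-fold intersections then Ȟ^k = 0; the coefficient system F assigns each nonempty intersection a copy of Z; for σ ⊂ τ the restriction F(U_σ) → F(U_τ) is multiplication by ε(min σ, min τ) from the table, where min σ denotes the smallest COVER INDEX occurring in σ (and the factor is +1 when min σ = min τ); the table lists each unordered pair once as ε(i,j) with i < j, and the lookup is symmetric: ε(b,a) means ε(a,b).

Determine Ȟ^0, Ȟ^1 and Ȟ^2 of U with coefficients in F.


Ȟ^0 ≅ 0, Ȟ^1 ≅ Z ⊕ Z/2 and Ȟ^2 ≅ 0

cover nerve:
  U12={a} U13={b} U14={d,g} U15={f} U23={e} U45={c}
C dims 5,6; δ0: rk 5, SNF 1^4·2
Ȟ^0: (5−5)−0=0 ⇒ 0
Ȟ^1: (6−0)−5=1 plus torsion [2] ⇒ Z ⊕ Z/2
Ȟ^2: (0−0)−0=0 ⇒ 0


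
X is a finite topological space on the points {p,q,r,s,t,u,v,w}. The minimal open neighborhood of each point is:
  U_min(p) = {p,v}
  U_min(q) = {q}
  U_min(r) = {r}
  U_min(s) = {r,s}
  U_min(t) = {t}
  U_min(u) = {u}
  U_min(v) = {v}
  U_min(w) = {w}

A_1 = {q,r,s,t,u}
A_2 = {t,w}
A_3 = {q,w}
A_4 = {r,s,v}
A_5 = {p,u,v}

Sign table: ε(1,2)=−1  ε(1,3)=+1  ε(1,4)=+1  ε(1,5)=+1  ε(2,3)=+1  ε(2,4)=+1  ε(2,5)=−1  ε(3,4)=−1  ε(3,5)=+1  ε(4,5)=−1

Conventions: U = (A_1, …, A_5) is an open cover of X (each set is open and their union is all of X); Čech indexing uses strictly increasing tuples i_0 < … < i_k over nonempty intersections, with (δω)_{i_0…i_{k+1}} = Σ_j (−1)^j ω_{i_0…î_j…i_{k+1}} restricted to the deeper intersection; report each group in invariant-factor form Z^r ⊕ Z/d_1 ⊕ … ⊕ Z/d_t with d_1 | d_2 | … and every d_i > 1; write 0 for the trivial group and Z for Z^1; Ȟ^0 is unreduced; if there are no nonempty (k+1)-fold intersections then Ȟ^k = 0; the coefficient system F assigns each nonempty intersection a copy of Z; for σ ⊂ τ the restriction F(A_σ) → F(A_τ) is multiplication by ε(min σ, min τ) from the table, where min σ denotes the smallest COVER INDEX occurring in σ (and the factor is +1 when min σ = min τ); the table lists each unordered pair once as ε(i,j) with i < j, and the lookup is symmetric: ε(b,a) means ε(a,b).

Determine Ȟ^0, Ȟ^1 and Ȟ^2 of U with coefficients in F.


intersection data:
  A12={t} A13={q} A14={r,s} A15={u} A23={w} A45={v}
C dims 5,6; δ0: rk 5, SNF 1^4·2
Ȟ^0 = (5 − 5) − 0 = 0, so Ȟ^0 ≅ 0
Ȟ^1 = (6 − 0) − 5 = 1 plus torsion [2], so Ȟ^1 ≅ Z ⊕ Z/2
Ȟ^2 = (0 − 0) − 0 = 0, so Ȟ^2 ≅ 0

Ȟ^0(U;F) ≅ 0; Ȟ^1(U;F) ≅ Z ⊕ Z/2; Ȟ^2(U;F) ≅ 0


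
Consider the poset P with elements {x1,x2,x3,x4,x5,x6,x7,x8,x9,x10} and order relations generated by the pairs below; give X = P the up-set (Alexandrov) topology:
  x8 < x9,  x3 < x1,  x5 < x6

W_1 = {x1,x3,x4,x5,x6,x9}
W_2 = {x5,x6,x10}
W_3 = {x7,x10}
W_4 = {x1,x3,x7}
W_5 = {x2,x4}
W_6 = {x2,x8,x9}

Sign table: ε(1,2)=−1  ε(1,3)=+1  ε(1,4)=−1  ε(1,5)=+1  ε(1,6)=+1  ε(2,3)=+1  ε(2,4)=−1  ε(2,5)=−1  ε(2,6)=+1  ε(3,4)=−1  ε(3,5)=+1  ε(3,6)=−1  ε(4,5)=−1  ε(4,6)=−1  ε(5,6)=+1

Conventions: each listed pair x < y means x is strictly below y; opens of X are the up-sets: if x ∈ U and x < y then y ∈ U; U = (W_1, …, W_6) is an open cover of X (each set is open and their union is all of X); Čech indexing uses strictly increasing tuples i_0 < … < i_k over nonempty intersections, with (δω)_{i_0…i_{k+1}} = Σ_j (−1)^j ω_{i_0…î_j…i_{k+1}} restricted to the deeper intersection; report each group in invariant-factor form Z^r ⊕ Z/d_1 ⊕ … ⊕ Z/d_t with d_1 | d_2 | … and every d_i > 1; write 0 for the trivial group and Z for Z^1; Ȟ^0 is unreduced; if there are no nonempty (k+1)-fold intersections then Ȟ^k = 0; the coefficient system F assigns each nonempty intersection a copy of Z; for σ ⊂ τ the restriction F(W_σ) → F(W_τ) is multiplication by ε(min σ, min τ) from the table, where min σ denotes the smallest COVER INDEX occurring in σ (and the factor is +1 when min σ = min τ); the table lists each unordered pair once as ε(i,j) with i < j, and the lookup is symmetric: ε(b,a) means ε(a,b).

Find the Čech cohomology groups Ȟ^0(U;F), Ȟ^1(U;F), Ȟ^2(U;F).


Ȟ^0 ≅ 0; Ȟ^1 ≅ Z ⊕ Z/2; Ȟ^2 ≅ 0

intersection data:
  W12={x5,x6} W14={x1,x3} W15={x4} W16={x9} W23={x10} W34={x7} W56={x2}
C dims 6,7; δ0: rk 6, SNF 1^5·2
Ȟ^0 = (6 − 6) − 0 = 0, so Ȟ^0 ≅ 0
Ȟ^1 = (7 − 0) − 6 = 1 plus torsion [2], so Ȟ^1 ≅ Z ⊕ Z/2
Ȟ^2 = (0 − 0) − 0 = 0, so Ȟ^2 ≅ 0


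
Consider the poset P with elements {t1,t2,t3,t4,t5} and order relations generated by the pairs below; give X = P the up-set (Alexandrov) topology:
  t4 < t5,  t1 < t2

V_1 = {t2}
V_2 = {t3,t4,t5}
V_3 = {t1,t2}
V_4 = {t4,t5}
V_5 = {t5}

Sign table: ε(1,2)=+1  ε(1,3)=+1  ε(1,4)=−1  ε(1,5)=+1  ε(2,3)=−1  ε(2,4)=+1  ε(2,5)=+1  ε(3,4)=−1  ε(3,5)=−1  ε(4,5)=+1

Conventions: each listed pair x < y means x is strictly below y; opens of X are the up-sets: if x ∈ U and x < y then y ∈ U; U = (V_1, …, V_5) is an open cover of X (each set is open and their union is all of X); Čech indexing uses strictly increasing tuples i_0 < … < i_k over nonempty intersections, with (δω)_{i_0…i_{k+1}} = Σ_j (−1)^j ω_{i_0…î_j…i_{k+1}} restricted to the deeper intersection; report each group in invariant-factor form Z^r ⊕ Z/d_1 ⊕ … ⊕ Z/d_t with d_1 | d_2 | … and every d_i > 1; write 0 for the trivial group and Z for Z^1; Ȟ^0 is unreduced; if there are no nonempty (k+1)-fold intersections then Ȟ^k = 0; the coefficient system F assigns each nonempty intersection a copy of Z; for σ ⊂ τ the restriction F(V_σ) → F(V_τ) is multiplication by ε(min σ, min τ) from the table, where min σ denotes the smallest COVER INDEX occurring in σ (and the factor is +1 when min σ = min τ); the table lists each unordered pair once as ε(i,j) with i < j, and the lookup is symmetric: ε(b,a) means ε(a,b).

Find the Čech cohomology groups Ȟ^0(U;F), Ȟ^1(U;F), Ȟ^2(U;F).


cover nerve:
  V13={t2} V24={t4,t5} V25={t5} V45={t5}
  V245={t5}
C dims 5,4,1; δ0: rk 3, SNF 1^3; δ1: rk 1, SNF 1^1
Ȟ^0: (5−3)−0=2 ⇒ Z^2
Ȟ^1: (4−1)−3=0 ⇒ 0
Ȟ^2: (1−0)−1=0 ⇒ 0

Ȟ^0 ≅ Z^2,  Ȟ^1 ≅ 0,  Ȟ^2 ≅ 0


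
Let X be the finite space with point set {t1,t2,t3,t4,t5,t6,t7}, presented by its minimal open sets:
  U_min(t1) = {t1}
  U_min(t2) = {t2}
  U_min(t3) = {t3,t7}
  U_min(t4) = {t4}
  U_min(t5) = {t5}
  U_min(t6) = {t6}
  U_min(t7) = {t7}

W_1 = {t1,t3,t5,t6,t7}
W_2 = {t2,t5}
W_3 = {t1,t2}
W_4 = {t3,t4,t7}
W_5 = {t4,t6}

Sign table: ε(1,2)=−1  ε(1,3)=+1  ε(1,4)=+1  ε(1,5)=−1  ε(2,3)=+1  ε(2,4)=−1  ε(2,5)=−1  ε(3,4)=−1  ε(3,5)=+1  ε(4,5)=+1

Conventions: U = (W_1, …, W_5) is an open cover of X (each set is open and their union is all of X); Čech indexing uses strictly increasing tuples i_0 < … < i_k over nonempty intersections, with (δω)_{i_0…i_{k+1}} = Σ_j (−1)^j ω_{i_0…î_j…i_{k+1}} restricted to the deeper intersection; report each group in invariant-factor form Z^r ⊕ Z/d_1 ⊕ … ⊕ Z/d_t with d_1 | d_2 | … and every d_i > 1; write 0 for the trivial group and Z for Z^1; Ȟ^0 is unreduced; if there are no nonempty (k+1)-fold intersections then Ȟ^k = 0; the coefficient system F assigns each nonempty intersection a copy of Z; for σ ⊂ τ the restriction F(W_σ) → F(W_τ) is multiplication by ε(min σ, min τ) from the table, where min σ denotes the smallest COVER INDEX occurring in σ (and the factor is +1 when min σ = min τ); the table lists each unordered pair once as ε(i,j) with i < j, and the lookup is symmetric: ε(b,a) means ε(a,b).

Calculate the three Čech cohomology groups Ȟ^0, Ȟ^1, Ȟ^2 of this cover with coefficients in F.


cover nerve:
  W12={t5} W13={t1} W14={t3,t7} W15={t6} W23={t2} W45={t4}
C dims 5,6; δ0: rk 5, SNF 1^4·2
Ȟ^0: (5−5)−0=0 ⇒ 0
Ȟ^1: (6−0)−5=1 plus torsion [2] ⇒ Z ⊕ Z/2
Ȟ^2: (0−0)−0=0 ⇒ 0

Ȟ^0(U;F) ≅ 0,  Ȟ^1(U;F) ≅ Z ⊕ Z/2,  Ȟ^2(U;F) ≅ 0


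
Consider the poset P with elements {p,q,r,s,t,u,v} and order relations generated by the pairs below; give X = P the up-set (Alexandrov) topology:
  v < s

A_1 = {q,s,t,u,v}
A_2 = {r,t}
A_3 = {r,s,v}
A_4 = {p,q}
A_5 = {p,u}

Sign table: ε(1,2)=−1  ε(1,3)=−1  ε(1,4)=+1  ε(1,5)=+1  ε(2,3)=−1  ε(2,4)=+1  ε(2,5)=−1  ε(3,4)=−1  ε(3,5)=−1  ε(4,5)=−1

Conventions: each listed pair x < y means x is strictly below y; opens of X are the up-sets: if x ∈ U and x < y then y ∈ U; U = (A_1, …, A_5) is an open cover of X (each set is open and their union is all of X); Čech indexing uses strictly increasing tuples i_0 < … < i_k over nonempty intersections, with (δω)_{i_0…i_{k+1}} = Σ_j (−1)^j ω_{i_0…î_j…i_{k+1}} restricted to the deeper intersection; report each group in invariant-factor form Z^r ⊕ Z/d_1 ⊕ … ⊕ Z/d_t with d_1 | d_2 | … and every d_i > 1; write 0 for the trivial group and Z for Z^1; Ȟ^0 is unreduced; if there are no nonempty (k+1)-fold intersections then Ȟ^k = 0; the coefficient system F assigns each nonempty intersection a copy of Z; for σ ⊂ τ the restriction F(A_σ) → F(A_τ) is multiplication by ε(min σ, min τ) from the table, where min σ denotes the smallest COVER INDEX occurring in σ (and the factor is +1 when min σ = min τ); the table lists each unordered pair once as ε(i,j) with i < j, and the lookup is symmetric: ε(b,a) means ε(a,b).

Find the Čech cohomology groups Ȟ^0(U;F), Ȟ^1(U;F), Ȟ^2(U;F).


Ȟ^0(U;F) ≅ 0, Ȟ^1(U;F) ≅ Z ⊕ Z/2, Ȟ^2(U;F) ≅ 0

nonempty intersections:
  A12={t} A13={s,v} A14={q} A15={u} A23={r} A45={p}
C dims 5,6; δ0: rk 5, SNF 1^4·2
Ȟ^0: (5−5)−0=0 ⇒ 0
Ȟ^1: (6−0)−5=1 plus torsion [2] ⇒ Z ⊕ Z/2
Ȟ^2: (0−0)−0=0 ⇒ 0


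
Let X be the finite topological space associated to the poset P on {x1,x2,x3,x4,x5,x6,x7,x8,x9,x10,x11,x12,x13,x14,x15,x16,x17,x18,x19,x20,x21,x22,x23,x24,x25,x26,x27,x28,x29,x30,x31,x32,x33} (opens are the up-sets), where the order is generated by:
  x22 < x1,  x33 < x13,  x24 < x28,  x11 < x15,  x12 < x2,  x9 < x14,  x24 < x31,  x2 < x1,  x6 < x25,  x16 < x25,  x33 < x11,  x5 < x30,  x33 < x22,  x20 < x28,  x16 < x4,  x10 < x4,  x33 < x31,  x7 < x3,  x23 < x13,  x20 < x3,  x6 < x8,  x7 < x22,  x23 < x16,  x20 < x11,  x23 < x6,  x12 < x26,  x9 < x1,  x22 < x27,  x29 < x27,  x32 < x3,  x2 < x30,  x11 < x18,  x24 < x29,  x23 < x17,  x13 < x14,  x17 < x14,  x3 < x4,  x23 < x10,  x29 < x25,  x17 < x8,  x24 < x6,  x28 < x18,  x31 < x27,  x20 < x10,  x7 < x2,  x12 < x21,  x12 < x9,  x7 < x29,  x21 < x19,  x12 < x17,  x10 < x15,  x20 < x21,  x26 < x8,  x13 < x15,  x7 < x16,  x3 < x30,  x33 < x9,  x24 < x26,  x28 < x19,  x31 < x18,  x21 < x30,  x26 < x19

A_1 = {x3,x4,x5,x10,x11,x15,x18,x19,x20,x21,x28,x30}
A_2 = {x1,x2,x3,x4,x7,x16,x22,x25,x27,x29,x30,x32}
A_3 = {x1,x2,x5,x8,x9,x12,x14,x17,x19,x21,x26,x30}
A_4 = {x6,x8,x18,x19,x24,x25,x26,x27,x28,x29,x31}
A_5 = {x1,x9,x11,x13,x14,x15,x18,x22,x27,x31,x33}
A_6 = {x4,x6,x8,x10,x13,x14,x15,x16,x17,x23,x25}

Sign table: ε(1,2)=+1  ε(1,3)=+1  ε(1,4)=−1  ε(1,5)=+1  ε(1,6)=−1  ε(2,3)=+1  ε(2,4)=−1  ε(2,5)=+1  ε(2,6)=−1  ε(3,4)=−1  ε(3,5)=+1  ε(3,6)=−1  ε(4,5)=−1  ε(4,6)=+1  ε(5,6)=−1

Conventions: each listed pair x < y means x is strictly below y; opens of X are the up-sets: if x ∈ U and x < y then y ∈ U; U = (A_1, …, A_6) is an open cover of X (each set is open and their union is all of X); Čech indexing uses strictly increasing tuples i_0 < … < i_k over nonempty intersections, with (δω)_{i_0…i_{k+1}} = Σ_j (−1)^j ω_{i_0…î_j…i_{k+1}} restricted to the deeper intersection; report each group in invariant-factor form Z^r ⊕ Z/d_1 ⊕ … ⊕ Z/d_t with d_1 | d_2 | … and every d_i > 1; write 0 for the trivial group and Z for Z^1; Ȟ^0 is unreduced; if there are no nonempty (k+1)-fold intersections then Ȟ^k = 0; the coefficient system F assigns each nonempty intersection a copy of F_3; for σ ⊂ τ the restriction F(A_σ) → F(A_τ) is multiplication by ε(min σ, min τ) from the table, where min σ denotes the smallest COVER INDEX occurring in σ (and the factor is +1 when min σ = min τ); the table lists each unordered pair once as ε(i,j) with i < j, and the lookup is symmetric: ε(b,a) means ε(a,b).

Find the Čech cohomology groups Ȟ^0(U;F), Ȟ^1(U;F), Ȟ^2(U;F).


nerve of the cover:
  A12={x3,x4,x30} A13={x5,x19,x21,x30} A14={x18,x19,x28} A15={x11,x15,x18} A16={x4,x10,x15} A23={x1,x2,x30} A24={x25,x27,x29} A25={x1,x22,x27} A26={x4,x16,x25} A34={x8,x19,x26} A35={x1,x9,x14} A36={x8,x14,x17} A45={x18,x27,x31} A46={x6,x8,x25} A56={x13,x14,x15}
  A123={x30} A126={x4} A134={x19} A145={x18} A156={x15} A235={x1} A245={x27} A246={x25} A346={x8} A356={x14}
C dims 6,15,10; δ0: rk_F3 5; δ1: rk_F3 10
Ȟ^0 = (6 − 5) − 0 = 1, so Ȟ^0 ≅ Z/3
Ȟ^1 = (15 − 10) − 5 = 0, so Ȟ^1 ≅ 0
Ȟ^2 = (10 − 0) − 10 = 0, so Ȟ^2 ≅ 0

Ȟ^0 ≅ Z/3, Ȟ^1 ≅ 0 and Ȟ^2 ≅ 0


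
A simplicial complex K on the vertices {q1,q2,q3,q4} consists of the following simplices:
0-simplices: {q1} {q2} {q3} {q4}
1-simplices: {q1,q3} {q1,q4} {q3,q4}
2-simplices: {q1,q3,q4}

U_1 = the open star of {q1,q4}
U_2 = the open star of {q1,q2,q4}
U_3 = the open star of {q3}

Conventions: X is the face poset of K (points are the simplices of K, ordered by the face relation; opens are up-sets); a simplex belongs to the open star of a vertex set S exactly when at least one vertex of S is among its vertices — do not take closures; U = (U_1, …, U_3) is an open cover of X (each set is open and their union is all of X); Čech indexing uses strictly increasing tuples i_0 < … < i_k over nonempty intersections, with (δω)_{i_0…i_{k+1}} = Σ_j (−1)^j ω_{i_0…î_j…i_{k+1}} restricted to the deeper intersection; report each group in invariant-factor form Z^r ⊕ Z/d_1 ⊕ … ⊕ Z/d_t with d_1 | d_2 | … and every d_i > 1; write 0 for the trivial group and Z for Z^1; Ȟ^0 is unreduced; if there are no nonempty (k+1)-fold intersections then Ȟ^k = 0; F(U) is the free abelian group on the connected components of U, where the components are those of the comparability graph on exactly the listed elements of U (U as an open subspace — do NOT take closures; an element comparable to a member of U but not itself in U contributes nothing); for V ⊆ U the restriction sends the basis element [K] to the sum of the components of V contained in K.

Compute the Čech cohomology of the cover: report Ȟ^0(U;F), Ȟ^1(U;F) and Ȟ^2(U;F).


nonempty intersections:
  U1={{q1},{q4},{q1,q3},{q1,q4},{q3,q4},{q1,q3,q4}} U2={{q1},{q2},{q4},{q1,q3},{q1,q4},{q3,q4},{q1,q3,q4}} U3={{q3},{q1,q3},{q3,q4},{q1,q3,q4}}
  U12={{q1},{q4},{q1,q3},{q1,q4},{q3,q4},{q1,q3,q4}} U13={{q1,q3},{q3,q4},{q1,q3,q4}} U23={{q1,q3},{q3,q4},{q1,q3,q4}}
  U123={{q1,q3},{q3,q4},{q1,q3,q4}}
components per intersection:
  U1: {{q1},{q4},{q1,q3},{q1,q4},{q3,q4},{q1,q3,q4}}
  U2: {{q1},{q4},{q1,q3},{q1,q4},{q3,q4},{q1,q3,q4}} {{q2}}
  U3: {{q3},{q1,q3},{q3,q4},{q1,q3,q4}}
  U12: {{q1},{q4},{q1,q3},{q1,q4},{q3,q4},{q1,q3,q4}}
  U13: {{q1,q3},{q3,q4},{q1,q3,q4}}
  U23: {{q1,q3},{q3,q4},{q1,q3,q4}}
  U123: {{q1,q3},{q3,q4},{q1,q3,q4}}
C dims 4,3,1; δ0: rk 2, SNF 1^2; δ1: rk 1, SNF 1^1
Ȟ^0: (4−2)−0=2 ⇒ Z^2
Ȟ^1: (3−1)−2=0 ⇒ 0
Ȟ^2: (1−0)−1=0 ⇒ 0

Ȟ^0 ≅ Z^2, Ȟ^1 ≅ 0 and Ȟ^2 ≅ 0


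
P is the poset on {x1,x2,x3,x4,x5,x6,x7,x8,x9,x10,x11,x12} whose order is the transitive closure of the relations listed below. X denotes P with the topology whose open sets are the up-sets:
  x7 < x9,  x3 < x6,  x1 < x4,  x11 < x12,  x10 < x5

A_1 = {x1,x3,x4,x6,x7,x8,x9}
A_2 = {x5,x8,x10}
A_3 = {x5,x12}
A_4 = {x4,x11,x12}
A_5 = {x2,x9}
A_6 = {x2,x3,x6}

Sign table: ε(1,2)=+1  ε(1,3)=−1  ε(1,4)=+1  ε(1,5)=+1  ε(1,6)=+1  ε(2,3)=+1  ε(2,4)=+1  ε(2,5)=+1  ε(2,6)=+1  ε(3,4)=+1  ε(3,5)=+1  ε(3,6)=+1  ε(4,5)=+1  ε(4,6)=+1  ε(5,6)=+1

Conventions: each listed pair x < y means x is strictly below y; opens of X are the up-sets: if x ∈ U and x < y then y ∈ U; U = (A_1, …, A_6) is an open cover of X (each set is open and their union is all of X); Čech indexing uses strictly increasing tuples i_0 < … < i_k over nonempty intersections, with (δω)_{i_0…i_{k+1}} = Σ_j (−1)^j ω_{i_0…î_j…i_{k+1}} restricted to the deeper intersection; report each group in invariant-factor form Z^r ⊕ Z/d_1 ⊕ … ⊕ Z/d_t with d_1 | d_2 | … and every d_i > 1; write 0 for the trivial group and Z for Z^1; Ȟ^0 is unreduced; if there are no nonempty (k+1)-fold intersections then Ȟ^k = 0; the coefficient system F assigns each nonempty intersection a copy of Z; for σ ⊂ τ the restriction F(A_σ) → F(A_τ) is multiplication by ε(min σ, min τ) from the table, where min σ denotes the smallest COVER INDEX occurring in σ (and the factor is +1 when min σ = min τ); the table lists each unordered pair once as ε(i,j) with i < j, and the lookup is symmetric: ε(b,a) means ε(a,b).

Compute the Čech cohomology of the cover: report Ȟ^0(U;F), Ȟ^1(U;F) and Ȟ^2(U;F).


nerve simplices:
  A12={x8} A14={x4} A15={x9} A16={x3,x6} A23={x5} A34={x12} A56={x2}
C dims 6,7; δ0: rk 5, SNF 1^5
degree 0: 6−5−0 = 1 → Ȟ^0 ≅ Z
degree 1: 7−0−5 = 2 → Ȟ^1 ≅ Z^2
degree 2: 0−0−0 = 0 → Ȟ^2 ≅ 0

Ȟ^0(U;F) ≅ Z, Ȟ^1(U;F) ≅ Z^2 and Ȟ^2(U;F) ≅ 0


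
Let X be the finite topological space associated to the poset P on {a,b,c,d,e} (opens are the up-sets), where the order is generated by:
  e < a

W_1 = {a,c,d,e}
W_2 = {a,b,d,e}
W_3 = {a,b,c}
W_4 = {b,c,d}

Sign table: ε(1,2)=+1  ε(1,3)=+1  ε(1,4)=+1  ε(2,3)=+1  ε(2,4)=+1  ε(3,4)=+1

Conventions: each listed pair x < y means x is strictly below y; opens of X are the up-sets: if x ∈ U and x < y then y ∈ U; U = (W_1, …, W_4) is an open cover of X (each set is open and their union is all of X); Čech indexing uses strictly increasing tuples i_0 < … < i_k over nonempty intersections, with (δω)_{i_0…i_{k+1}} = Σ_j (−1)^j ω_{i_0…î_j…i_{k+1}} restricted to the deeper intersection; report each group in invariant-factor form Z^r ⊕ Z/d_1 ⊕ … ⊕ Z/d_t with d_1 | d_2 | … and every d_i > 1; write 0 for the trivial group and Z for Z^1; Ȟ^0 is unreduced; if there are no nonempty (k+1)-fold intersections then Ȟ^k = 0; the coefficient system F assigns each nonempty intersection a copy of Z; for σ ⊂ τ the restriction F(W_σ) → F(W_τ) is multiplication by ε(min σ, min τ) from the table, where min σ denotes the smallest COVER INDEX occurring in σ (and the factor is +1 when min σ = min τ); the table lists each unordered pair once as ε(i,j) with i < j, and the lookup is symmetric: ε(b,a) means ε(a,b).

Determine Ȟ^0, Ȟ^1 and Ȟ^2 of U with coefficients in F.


Ȟ^0(U;F) ≅ Z, Ȟ^1(U;F) ≅ 0 and Ȟ^2(U;F) ≅ Z

nonempty overlaps:
  W12={a,d,e} W13={a,c} W14={c,d} W23={a,b} W24={b,d} W34={b,c}
  W123={a} W124={d} W134={c} W234={b}
C dims 4,6,4; δ0: rk 3, SNF 1^3; δ1: rk 3, SNF 1^3
degree 0: 4−3−0 = 1 → Ȟ^0 ≅ Z
degree 1: 6−3−3 = 0 → Ȟ^1 ≅ 0
degree 2: 4−0−3 = 1 → Ȟ^2 ≅ Z


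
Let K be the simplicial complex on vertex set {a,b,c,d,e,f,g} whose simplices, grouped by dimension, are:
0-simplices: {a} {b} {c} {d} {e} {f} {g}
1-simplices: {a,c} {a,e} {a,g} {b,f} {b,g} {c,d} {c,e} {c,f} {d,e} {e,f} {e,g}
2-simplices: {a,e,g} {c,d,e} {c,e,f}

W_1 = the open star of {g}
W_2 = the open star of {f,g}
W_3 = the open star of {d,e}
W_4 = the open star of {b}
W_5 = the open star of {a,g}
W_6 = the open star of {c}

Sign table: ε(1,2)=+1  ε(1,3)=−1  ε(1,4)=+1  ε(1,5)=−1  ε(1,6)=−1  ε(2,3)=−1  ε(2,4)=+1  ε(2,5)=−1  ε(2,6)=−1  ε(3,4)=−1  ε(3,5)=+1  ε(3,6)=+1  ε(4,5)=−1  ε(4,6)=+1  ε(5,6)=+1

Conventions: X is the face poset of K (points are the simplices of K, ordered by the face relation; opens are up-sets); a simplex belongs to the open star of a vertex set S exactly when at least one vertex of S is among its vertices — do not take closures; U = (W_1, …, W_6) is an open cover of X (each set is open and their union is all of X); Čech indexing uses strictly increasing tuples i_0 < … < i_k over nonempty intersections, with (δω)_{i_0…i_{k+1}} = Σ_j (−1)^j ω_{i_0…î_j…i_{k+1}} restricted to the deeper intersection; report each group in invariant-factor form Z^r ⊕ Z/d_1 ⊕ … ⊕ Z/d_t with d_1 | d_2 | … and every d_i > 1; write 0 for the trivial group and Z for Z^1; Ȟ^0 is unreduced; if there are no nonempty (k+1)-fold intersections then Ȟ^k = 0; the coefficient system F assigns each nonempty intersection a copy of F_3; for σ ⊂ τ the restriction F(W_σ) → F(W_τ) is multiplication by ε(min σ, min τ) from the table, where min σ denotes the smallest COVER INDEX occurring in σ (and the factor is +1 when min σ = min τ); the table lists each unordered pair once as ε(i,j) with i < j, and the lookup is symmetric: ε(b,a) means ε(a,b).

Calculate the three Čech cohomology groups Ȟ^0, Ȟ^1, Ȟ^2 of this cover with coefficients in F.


nonempty intersections:
  W1={{g},{a,g},{b,g},{e,g},{a,e,g}} W2={{f},{g},{a,g},{b,f},{b,g},{c,f},{e,f},{e,g},{a,e,g},{c,e,f}} W3={{d},{e},{a,e},{c,d},{c,e},{d,e},{e,f},{e,g},{a,e,g},{c,d,e},{c,e,f}} W4={{b},{b,f},{b,g}} W5={{a},{g},{a,c},{a,e},{a,g},{b,g},{e,g},{a,e,g}} W6={{c},{a,c},{c,d},{c,e},{c,f},{c,d,e},{c,e,f}}
  W12={{g},{a,g},{b,g},{e,g},{a,e,g}} W13={{e,g},{a,e,g}} W14={{b,g}} W15={{g},{a,g},{b,g},{e,g},{a,e,g}} W23={{e,f},{e,g},{a,e,g},{c,e,f}} W24={{b,f},{b,g}} W25={{g},{a,g},{b,g},{e,g},{a,e,g}} W26={{c,f},{c,e,f}} W35={{a,e},{e,g},{a,e,g}} W36={{c,d},{c,e},{c,d,e},{c,e,f}} W45={{b,g}} W56={{a,c}}
  W123={{e,g},{a,e,g}} W124={{b,g}} W125={{g},{a,g},{b,g},{e,g},{a,e,g}} W135={{e,g},{a,e,g}} W145={{b,g}} W235={{e,g},{a,e,g}} W236={{c,e,f}} W245={{b,g}}
  W1235={{e,g},{a,e,g}} W1245={{b,g}}
C dims 6,12,8,2; δ0: rk_F3 5; δ1: rk_F3 6; δ2: rk_F3 2
Ȟ^0: (6−5)−0=1 ⇒ Z/3
Ȟ^1: (12−6)−5=1 ⇒ Z/3
Ȟ^2: (8−2)−6=0 ⇒ 0

Ȟ^0 ≅ Z/3, Ȟ^1 ≅ Z/3, Ȟ^2 ≅ 0


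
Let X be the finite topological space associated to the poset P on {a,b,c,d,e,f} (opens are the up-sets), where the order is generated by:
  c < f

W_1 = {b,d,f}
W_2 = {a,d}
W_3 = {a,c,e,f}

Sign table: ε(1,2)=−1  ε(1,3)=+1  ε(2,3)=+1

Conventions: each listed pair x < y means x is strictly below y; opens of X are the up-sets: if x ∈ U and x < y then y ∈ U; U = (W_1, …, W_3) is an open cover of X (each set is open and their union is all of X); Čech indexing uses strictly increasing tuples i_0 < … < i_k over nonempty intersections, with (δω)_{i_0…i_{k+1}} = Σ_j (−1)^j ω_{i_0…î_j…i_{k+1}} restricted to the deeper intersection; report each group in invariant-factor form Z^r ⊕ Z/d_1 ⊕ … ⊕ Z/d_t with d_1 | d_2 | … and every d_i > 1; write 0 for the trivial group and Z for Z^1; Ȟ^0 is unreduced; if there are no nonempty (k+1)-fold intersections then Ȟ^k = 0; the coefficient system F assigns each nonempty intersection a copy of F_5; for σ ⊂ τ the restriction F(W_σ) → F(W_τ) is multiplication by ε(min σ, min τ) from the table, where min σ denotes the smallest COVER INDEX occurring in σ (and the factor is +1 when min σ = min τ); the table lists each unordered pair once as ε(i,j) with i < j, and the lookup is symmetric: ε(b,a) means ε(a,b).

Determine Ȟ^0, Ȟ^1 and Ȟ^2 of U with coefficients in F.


intersection data:
  W12={d} W13={f} W23={a}
C dims 3,3; δ0: rk_F5 3
Ȟ^0 = (3 − 3) − 0 = 0, so Ȟ^0 ≅ 0
Ȟ^1 = (3 − 0) − 3 = 0, so Ȟ^1 ≅ 0
Ȟ^2 = (0 − 0) − 0 = 0, so Ȟ^2 ≅ 0

Ȟ^0 = 0, Ȟ^1 = 0 and Ȟ^2 = 0


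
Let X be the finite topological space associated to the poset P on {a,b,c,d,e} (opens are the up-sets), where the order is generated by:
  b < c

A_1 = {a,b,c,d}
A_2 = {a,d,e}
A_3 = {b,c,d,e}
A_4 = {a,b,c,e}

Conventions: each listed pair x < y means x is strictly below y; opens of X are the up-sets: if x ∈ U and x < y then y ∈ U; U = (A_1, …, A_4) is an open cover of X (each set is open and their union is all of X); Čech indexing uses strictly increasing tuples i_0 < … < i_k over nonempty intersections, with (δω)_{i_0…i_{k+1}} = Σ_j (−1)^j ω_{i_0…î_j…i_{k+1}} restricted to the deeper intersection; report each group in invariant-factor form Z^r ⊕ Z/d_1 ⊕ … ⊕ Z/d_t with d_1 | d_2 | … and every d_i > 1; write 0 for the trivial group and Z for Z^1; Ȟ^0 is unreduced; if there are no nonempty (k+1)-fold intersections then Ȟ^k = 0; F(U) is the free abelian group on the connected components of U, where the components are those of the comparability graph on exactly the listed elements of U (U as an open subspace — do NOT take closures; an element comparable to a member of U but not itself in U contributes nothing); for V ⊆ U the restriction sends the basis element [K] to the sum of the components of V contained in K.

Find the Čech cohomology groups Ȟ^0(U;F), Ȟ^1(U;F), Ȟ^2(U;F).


Ȟ^0 = Z^4; Ȟ^1 = 0; Ȟ^2 = 0

cover nerve:
  A12={a,d} A13={b,c,d} A14={a,b,c} A23={d,e} A24={a,e} A34={b,c,e}
  A123={d} A124={a} A134={b,c} A234={e}
components per intersection:
  A1: {a} {b,c} {d}
  A2: {a} {d} {e}
  A3: {b,c} {d} {e}
  A4: {a} {b,c} {e}
  A12: {a} {d}
  A13: {b,c} {d}
  A14: {a} {b,c}
  A23: {d} {e}
  A24: {a} {e}
  A34: {b,c} {e}
  A123: {d}
  A124: {a}
  A134: {b,c}
  A234: {e}
C dims 12,12,4; δ0: rk 8, SNF 1^8; δ1: rk 4, SNF 1^4
Ȟ^0: (12−8)−0=4 ⇒ Z^4
Ȟ^1: (12−4)−8=0 ⇒ 0
Ȟ^2: (4−0)−4=0 ⇒ 0


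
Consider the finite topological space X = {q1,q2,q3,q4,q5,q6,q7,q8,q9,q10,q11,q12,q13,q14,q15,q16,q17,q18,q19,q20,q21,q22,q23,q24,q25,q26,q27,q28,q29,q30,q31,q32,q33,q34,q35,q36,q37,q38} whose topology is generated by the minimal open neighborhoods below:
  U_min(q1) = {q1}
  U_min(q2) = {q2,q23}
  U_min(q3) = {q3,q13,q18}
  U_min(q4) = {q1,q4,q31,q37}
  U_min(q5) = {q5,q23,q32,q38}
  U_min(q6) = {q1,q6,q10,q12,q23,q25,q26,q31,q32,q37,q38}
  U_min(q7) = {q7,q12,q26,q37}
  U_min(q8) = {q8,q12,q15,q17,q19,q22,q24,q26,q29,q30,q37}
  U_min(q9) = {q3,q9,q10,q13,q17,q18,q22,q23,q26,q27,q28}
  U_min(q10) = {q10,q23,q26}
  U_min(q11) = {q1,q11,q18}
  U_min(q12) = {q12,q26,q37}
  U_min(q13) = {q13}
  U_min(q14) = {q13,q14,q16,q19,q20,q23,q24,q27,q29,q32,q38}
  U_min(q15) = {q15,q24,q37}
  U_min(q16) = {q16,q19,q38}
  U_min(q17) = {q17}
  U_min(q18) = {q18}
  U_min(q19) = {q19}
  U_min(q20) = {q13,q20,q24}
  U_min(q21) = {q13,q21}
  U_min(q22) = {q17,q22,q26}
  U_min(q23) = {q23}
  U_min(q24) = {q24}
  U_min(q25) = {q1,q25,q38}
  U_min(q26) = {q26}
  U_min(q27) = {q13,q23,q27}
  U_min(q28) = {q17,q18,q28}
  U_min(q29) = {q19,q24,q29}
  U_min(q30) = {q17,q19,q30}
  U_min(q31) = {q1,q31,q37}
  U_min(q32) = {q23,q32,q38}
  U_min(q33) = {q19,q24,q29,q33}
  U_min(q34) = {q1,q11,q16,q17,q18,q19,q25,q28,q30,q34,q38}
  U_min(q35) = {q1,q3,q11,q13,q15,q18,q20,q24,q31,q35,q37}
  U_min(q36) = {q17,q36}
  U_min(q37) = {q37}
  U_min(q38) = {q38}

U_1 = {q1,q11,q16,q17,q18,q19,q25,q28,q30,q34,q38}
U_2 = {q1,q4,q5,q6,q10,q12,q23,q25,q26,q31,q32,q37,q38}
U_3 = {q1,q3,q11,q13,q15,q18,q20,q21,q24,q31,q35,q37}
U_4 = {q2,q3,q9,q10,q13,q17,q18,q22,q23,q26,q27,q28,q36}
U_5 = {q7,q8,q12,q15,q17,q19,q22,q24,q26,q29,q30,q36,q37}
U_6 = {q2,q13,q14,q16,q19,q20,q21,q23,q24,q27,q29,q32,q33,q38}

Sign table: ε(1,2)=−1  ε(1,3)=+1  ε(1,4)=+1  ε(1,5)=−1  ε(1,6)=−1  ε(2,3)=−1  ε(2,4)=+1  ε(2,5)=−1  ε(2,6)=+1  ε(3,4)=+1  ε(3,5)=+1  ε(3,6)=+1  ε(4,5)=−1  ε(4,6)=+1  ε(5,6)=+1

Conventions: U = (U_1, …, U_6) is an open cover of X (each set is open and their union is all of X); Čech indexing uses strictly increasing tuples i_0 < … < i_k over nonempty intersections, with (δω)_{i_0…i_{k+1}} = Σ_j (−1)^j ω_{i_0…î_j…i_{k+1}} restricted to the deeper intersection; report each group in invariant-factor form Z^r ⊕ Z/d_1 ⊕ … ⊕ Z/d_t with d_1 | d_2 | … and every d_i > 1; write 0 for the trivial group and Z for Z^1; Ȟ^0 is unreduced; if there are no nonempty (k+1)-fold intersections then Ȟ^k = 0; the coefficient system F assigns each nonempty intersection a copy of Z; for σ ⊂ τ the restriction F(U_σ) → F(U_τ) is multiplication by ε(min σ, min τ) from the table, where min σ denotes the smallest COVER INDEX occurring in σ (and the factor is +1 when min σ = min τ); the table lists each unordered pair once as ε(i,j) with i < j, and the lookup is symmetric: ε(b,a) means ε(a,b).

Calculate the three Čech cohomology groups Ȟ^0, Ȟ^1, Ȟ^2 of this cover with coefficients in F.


Ȟ^0 ≅ 0; Ȟ^1 ≅ Z/2; Ȟ^2 ≅ Z

nonempty intersections:
  U12={q1,q25,q38} U13={q1,q11,q18} U14={q17,q18,q28} U15={q17,q19,q30} U16={q16,q19,q38} U23={q1,q31,q37} U24={q10,q23,q26} U25={q12,q26,q37} U26={q23,q32,q38} U34={q3,q13,q18} U35={q15,q24,q37} U36={q13,q20,q21,q24} U45={q17,q22,q26,q36} U46={q2,q13,q23,q27} U56={q19,q24,q29}
  U123={q1} U126={q38} U134={q18} U145={q17} U156={q19} U235={q37} U245={q26} U246={q23} U346={q13} U356={q24}
C dims 6,15,10; δ0: rk 6, SNF 1^5·2; δ1: rk 9, SNF 1^9
Ȟ^0: (6−6)−0=0 ⇒ 0
Ȟ^1: (15−9)−6=0 plus torsion [2] ⇒ Z/2
Ȟ^2: (10−0)−9=1 ⇒ Z


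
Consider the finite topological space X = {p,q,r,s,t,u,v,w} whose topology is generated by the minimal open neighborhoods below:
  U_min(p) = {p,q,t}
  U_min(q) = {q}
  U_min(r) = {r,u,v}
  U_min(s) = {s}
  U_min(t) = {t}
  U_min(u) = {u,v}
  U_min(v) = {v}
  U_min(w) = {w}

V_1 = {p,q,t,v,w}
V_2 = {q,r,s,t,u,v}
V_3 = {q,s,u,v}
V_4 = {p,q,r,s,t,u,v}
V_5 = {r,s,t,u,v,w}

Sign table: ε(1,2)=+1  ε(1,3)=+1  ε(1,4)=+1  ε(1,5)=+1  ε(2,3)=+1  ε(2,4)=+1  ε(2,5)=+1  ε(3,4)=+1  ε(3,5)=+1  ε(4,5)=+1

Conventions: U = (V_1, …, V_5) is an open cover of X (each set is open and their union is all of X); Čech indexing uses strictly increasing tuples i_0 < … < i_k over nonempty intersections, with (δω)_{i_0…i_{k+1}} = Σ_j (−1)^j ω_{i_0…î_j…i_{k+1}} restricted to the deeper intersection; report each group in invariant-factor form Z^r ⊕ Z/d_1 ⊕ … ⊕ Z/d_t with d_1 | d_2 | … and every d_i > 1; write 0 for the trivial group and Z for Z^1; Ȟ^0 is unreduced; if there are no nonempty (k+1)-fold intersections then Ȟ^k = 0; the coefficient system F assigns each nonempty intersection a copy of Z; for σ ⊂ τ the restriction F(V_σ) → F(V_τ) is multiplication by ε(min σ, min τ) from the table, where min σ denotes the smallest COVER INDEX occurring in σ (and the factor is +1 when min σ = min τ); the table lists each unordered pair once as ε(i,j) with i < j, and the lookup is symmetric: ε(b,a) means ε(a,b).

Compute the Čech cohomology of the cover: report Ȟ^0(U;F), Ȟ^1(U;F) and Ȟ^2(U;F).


Ȟ^0 ≅ Z, Ȟ^1 ≅ 0, Ȟ^2 ≅ 0

intersection data:
  V12={q,t,v} V13={q,v} V14={p,q,t,v} V15={t,v,w} V23={q,s,u,v} V24={q,r,s,t,u,v} V25={r,s,t,u,v} V34={q,s,u,v} V35={s,u,v} V45={r,s,t,u,v}
  V123={q,v} V124={q,t,v} V125={t,v} V134={q,v} V135={v} V145={t,v} V234={q,s,u,v} V235={s,u,v} V245={r,s,t,u,v} V345={s,u,v}
  V1234={q,v} V1235={v} V1245={t,v} V1345={v} V2345={s,u,v}
  V12345={v}
C dims 5,10,10,5; δ0: rk 4, SNF 1^4; δ1: rk 6, SNF 1^6; δ2: rk 4, SNF 1^4
Ȟ^0 = (5 − 4) − 0 = 1, so Ȟ^0 ≅ Z
Ȟ^1 = (10 − 6) − 4 = 0, so Ȟ^1 ≅ 0
Ȟ^2 = (10 − 4) − 6 = 0, so Ȟ^2 ≅ 0


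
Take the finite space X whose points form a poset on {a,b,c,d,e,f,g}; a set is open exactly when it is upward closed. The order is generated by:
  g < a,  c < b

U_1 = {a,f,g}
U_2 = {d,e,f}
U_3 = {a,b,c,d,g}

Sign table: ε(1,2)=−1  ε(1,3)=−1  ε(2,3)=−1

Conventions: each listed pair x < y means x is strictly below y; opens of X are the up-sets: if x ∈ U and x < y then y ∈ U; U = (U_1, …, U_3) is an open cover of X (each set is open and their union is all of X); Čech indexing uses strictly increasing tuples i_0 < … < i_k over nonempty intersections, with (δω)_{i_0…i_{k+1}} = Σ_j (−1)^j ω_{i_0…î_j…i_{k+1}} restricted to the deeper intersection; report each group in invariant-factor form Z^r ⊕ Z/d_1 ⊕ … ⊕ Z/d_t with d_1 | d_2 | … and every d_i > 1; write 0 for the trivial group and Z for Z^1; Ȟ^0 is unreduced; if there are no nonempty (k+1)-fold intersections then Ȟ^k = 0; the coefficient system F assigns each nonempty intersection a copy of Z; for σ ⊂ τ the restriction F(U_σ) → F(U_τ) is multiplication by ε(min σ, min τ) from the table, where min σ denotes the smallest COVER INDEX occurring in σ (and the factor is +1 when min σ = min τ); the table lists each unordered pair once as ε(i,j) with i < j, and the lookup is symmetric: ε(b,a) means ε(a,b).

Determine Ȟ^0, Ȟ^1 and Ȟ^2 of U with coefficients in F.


Ȟ^0 ≅ 0, Ȟ^1 ≅ Z/2 and Ȟ^2 ≅ 0

nonempty overlaps:
  U12={f} U13={a,g} U23={d}
C dims 3,3; δ0: rk 3, SNF 1^2·2
degree 0: 3−3−0 = 0 → Ȟ^0 ≅ 0
degree 1: 3−0−3 = 0 plus torsion [2] → Ȟ^1 ≅ Z/2
degree 2: 0−0−0 = 0 → Ȟ^2 ≅ 0


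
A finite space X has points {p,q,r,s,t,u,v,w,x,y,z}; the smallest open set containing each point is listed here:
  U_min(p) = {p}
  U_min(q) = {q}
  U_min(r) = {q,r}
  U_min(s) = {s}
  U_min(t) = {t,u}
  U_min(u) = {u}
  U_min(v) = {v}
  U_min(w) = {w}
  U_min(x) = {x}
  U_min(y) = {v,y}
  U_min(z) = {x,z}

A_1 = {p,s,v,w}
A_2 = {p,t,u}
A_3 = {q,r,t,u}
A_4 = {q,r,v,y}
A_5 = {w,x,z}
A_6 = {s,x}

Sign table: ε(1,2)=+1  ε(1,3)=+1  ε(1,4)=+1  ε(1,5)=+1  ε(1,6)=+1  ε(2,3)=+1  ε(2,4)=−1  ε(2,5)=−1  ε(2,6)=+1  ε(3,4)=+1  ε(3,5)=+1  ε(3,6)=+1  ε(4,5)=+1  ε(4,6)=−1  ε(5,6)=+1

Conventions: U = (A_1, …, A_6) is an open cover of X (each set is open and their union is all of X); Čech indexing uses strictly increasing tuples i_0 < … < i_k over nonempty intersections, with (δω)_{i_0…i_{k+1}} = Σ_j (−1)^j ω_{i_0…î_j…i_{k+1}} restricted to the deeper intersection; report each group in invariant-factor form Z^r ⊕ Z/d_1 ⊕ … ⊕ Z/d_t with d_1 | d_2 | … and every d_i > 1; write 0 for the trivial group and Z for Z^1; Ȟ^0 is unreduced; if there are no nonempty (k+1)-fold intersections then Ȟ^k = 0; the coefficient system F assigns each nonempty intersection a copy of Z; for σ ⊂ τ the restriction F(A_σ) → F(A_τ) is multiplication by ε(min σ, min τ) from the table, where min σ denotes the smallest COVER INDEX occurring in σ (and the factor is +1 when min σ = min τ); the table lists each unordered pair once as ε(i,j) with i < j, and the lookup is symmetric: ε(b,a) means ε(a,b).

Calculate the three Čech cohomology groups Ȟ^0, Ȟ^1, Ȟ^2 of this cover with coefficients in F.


Ȟ^0 = Z,  Ȟ^1 = Z^2,  Ȟ^2 = 0

cover nerve:
  A12={p} A14={v} A15={w} A16={s} A23={t,u} A34={q,r} A56={x}
C dims 6,7; δ0: rk 5, SNF 1^5
Ȟ^0: (6−5)−0=1 ⇒ Z
Ȟ^1: (7−0)−5=2 ⇒ Z^2
Ȟ^2: (0−0)−0=0 ⇒ 0


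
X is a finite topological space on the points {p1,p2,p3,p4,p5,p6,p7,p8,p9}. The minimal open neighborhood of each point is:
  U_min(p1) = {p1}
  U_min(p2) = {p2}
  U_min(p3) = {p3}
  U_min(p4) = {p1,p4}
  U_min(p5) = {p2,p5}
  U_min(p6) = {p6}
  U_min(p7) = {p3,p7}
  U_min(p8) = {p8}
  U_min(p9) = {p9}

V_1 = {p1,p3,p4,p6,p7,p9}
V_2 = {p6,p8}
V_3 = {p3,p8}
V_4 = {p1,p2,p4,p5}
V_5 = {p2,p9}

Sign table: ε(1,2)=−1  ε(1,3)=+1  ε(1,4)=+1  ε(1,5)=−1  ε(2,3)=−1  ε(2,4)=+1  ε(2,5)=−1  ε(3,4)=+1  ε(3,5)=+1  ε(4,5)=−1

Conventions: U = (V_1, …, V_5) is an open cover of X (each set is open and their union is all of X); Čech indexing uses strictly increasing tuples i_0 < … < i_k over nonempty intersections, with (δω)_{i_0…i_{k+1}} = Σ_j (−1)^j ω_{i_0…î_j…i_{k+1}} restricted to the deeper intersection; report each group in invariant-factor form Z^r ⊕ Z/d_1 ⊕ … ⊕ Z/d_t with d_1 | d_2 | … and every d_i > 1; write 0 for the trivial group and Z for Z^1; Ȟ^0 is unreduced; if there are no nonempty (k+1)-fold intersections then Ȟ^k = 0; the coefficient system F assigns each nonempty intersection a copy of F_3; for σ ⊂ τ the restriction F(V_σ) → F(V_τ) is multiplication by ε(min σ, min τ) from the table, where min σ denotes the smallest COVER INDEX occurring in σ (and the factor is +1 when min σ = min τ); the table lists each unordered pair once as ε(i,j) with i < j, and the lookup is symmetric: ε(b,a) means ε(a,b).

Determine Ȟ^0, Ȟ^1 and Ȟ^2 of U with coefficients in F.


Ȟ^0(U;F) ≅ Z/3, Ȟ^1(U;F) ≅ Z/3 ⊕ Z/3 and Ȟ^2(U;F) ≅ 0

nonempty intersections:
  V12={p6} V13={p3} V14={p1,p4} V15={p9} V23={p8} V45={p2}
C dims 5,6; δ0: rk_F3 4
Ȟ^0: (5−4)−0=1 ⇒ Z/3
Ȟ^1: (6−0)−4=2 ⇒ Z/3 ⊕ Z/3
Ȟ^2: (0−0)−0=0 ⇒ 0


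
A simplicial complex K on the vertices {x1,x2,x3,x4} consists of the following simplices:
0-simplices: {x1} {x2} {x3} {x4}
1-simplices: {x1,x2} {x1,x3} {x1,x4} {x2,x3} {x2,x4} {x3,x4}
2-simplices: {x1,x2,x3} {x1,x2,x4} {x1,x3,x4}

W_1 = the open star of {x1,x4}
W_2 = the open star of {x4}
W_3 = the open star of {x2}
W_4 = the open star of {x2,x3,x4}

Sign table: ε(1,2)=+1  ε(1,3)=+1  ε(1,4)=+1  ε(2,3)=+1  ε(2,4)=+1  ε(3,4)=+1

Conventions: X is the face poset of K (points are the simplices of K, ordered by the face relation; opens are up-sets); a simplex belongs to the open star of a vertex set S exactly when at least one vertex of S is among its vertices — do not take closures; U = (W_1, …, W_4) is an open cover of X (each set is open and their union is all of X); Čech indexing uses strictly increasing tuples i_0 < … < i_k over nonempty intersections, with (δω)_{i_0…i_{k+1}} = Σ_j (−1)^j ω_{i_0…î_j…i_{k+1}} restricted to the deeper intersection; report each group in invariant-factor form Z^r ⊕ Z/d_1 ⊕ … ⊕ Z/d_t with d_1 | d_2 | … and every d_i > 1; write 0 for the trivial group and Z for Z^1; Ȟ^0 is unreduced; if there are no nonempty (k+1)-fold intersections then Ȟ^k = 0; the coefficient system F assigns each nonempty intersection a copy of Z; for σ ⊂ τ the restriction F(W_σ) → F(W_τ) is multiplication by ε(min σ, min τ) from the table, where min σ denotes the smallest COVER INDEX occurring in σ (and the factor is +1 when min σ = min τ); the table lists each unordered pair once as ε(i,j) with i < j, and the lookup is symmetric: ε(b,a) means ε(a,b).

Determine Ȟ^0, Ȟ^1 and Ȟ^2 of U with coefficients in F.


Ȟ^0 = Z,  Ȟ^1 = 0,  Ȟ^2 = 0

intersection data:
  W1={{x1},{x4},{x1,x2},{x1,x3},{x1,x4},{x2,x4},{x3,x4},{x1,x2,x3},{x1,x2,x4},{x1,x3,x4}} W2={{x4},{x1,x4},{x2,x4},{x3,x4},{x1,x2,x4},{x1,x3,x4}} W3={{x2},{x1,x2},{x2,x3},{x2,x4},{x1,x2,x3},{x1,x2,x4}} W4={{x2},{x3},{x4},{x1,x2},{x1,x3},{x1,x4},{x2,x3},{x2,x4},{x3,x4},{x1,x2,x3},{x1,x2,x4},{x1,x3,x4}}
  W12={{x4},{x1,x4},{x2,x4},{x3,x4},{x1,x2,x4},{x1,x3,x4}} W13={{x1,x2},{x2,x4},{x1,x2,x3},{x1,x2,x4}} W14={{x4},{x1,x2},{x1,x3},{x1,x4},{x2,x4},{x3,x4},{x1,x2,x3},{x1,x2,x4},{x1,x3,x4}} W23={{x2,x4},{x1,x2,x4}} W24={{x4},{x1,x4},{x2,x4},{x3,x4},{x1,x2,x4},{x1,x3,x4}} W34={{x2},{x1,x2},{x2,x3},{x2,x4},{x1,x2,x3},{x1,x2,x4}}
  W123={{x2,x4},{x1,x2,x4}} W124={{x4},{x1,x4},{x2,x4},{x3,x4},{x1,x2,x4},{x1,x3,x4}} W134={{x1,x2},{x2,x4},{x1,x2,x3},{x1,x2,x4}} W234={{x2,x4},{x1,x2,x4}}
  W1234={{x2,x4},{x1,x2,x4}}
C dims 4,6,4,1; δ0: rk 3, SNF 1^3; δ1: rk 3, SNF 1^3; δ2: rk 1, SNF 1^1
Ȟ^0 = (4 − 3) − 0 = 1, so Ȟ^0 ≅ Z
Ȟ^1 = (6 − 3) − 3 = 0, so Ȟ^1 ≅ 0
Ȟ^2 = (4 − 1) − 3 = 0, so Ȟ^2 ≅ 0
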